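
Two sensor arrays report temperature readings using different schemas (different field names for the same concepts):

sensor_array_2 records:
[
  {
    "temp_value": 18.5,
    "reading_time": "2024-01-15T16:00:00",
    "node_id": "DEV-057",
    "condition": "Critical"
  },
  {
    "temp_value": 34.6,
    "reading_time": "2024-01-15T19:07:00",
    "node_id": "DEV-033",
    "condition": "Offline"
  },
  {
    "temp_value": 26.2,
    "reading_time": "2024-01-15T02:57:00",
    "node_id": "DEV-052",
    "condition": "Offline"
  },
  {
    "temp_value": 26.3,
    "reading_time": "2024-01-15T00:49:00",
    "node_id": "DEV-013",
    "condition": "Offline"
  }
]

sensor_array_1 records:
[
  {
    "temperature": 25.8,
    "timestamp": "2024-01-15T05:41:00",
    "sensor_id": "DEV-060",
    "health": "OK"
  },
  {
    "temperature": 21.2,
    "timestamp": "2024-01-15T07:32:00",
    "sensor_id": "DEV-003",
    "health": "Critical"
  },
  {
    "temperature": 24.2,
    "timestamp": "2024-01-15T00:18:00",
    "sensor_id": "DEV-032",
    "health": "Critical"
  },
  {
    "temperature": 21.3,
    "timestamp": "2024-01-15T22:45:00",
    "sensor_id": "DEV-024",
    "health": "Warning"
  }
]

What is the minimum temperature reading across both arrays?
18.5

Schema mapping: "temp_value" (sensor_array_2) = "temperature" (sensor_array_1) = temperature reading

Minimum in sensor_array_2: 18.5
Minimum in sensor_array_1: 21.2

Overall minimum: min(18.5, 21.2) = 18.5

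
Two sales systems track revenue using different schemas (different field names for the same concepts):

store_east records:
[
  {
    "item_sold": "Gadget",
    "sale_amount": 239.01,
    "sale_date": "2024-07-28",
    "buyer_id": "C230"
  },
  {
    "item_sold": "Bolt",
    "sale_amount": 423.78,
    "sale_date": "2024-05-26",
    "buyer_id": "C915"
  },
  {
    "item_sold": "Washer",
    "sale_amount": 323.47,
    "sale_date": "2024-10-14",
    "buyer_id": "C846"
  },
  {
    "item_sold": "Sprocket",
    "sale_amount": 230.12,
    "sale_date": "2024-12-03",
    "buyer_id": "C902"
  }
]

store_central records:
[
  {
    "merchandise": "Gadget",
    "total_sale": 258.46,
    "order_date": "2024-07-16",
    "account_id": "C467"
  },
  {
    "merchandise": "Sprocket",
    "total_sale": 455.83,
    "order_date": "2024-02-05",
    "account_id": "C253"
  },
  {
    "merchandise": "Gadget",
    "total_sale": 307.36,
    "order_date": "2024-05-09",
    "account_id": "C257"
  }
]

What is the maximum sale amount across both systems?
455.83

Reconcile: "sale_amount" (store_east) = "total_sale" (store_central) = sale amount

Maximum in store_east: 423.78
Maximum in store_central: 455.83

Overall maximum: max(423.78, 455.83) = 455.83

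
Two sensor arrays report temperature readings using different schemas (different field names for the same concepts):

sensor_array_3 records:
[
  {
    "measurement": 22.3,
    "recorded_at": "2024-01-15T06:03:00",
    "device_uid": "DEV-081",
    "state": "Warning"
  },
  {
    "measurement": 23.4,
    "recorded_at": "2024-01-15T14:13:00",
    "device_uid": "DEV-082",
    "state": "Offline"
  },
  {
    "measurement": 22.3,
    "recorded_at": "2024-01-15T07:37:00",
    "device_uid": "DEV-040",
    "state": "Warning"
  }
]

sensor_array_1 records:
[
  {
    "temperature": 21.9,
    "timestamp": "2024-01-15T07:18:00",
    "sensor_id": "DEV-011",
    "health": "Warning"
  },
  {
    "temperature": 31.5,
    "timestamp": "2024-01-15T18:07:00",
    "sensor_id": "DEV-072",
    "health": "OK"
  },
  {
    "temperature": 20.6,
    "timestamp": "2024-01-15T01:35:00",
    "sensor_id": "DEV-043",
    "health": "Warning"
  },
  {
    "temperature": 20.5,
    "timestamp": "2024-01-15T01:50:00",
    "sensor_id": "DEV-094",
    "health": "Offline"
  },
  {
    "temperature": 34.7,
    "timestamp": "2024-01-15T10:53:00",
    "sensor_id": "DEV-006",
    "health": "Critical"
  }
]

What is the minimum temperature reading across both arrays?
20.5

Schema mapping: "measurement" (sensor_array_3) = "temperature" (sensor_array_1) = temperature reading

Minimum in sensor_array_3: 22.3
Minimum in sensor_array_1: 20.5

Overall minimum: min(22.3, 20.5) = 20.5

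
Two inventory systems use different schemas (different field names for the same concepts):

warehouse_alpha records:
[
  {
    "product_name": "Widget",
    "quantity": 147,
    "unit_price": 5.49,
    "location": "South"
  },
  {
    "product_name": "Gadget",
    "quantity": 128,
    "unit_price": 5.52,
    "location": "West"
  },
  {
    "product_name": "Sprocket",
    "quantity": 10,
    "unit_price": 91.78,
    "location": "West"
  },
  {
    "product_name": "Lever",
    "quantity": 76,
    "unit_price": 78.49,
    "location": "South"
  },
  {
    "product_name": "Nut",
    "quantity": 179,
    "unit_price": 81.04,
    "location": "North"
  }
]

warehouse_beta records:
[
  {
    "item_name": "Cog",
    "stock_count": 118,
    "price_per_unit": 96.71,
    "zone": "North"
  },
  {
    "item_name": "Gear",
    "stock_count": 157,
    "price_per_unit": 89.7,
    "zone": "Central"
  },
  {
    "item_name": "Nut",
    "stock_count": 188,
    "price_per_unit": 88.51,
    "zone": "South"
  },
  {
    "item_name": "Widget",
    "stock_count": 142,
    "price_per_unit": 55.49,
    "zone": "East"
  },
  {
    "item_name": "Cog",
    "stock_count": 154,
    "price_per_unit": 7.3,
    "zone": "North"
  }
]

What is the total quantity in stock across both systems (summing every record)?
1299

To reconcile these schemas, identify the field holding the quantity in stock in each system:
1. In warehouse_alpha it is "quantity"
2. In warehouse_beta it is "stock_count"

From warehouse_alpha: 147 + 128 + 10 + 76 + 179 = 540
From warehouse_beta: 118 + 157 + 188 + 142 + 154 = 759

Total: 540 + 759 = 1299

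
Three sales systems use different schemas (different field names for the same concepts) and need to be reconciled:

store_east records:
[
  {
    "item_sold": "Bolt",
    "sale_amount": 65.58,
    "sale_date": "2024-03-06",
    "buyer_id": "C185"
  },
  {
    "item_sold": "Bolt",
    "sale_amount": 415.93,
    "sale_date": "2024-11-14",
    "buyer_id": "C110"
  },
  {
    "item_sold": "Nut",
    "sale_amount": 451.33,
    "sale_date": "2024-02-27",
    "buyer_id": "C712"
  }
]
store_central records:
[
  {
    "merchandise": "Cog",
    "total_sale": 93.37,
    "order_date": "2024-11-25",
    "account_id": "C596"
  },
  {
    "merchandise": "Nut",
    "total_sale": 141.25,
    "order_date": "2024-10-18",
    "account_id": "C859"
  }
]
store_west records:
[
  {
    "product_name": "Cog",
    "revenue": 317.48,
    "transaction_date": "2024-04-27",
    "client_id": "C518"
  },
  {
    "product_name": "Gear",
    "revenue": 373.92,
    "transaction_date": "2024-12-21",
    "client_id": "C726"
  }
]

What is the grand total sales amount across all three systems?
1858.86

Schema reconciliation - all amount fields map to sale amount:

store_east (sale_amount): 932.84
store_central (total_sale): 234.62
store_west (revenue): 691.4

Grand total: 1858.86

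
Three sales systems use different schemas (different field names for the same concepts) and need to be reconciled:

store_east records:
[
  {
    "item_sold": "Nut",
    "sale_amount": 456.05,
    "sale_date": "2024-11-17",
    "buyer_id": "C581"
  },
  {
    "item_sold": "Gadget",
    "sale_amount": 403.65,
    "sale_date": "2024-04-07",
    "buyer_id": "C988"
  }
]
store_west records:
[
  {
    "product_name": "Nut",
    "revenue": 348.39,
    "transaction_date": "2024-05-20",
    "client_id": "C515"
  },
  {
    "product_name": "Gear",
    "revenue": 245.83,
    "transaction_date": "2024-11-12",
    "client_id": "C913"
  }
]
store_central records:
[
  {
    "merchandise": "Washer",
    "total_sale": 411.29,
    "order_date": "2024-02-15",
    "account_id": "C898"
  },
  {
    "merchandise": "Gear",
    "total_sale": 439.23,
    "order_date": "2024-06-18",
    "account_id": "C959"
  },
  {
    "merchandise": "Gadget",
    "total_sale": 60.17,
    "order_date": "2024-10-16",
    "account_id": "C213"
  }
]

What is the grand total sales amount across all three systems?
2364.61

Schema reconciliation - all amount fields map to sale amount:

store_east (sale_amount): 859.7
store_west (revenue): 594.22
store_central (total_sale): 910.69

Grand total: 2364.61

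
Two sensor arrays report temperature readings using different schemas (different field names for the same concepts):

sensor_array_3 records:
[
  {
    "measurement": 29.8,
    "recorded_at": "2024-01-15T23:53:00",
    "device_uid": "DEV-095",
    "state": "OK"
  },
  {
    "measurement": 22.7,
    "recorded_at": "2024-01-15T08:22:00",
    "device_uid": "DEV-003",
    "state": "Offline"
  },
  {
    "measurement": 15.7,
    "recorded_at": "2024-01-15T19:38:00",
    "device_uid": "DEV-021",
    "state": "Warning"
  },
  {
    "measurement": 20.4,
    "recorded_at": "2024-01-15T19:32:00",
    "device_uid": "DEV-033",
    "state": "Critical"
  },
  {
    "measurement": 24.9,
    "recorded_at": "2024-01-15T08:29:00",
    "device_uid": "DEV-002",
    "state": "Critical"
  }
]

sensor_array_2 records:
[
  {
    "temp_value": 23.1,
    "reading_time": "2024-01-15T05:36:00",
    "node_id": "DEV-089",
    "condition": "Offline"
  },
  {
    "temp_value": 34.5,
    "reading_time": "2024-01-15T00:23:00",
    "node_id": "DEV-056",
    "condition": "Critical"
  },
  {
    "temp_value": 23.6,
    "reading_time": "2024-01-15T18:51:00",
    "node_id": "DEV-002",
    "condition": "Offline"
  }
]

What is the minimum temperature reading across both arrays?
15.7

Schema mapping: "measurement" (sensor_array_3) = "temp_value" (sensor_array_2) = temperature reading

Minimum in sensor_array_3: 15.7
Minimum in sensor_array_2: 23.1

Overall minimum: min(15.7, 23.1) = 15.7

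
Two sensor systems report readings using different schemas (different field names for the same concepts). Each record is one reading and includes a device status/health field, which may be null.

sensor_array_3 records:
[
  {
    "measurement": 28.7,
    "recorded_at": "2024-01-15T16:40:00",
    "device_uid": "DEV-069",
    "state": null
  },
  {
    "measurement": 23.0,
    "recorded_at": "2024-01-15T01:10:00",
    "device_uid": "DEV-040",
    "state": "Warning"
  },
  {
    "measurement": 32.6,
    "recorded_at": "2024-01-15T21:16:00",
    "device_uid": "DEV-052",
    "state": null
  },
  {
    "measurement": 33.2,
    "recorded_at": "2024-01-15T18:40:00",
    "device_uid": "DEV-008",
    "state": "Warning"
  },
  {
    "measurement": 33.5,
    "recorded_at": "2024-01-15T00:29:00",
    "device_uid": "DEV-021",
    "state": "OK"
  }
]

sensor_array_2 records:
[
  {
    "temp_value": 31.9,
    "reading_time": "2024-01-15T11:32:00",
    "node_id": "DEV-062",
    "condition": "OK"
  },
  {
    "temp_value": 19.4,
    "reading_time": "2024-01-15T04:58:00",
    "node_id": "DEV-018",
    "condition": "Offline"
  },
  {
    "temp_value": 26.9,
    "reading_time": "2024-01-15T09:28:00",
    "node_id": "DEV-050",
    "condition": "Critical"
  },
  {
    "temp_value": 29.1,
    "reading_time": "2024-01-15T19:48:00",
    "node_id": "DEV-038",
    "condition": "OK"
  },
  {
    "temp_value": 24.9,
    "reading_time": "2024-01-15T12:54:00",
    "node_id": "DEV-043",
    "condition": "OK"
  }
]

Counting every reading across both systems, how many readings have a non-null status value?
8

Schema mapping: "state" (sensor_array_3) = "condition" (sensor_array_2) = status

Non-null in sensor_array_3: 3
Non-null in sensor_array_2: 5

Total non-null: 3 + 5 = 8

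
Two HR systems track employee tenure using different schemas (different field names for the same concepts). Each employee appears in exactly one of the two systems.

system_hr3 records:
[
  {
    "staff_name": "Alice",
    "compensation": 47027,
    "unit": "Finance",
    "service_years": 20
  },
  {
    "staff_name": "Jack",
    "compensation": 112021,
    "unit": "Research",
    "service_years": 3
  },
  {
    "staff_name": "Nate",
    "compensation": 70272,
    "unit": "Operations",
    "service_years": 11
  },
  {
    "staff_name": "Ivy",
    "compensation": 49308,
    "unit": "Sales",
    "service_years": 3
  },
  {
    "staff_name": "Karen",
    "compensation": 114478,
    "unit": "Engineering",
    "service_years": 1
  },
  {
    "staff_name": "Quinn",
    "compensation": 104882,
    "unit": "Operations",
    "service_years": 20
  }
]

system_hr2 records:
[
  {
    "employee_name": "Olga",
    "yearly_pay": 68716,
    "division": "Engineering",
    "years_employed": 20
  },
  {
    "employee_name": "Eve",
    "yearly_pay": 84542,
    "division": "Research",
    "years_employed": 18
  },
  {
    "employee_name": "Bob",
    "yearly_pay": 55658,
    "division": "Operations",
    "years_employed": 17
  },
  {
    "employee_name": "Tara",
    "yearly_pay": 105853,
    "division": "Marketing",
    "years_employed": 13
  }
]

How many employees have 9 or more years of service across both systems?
7

Reconcile schemas: "service_years" (system_hr3) = "years_employed" (system_hr2) = years of service

From system_hr3: 3 employees with >= 9 years
From system_hr2: 4 employees with >= 9 years

Total: 3 + 4 = 7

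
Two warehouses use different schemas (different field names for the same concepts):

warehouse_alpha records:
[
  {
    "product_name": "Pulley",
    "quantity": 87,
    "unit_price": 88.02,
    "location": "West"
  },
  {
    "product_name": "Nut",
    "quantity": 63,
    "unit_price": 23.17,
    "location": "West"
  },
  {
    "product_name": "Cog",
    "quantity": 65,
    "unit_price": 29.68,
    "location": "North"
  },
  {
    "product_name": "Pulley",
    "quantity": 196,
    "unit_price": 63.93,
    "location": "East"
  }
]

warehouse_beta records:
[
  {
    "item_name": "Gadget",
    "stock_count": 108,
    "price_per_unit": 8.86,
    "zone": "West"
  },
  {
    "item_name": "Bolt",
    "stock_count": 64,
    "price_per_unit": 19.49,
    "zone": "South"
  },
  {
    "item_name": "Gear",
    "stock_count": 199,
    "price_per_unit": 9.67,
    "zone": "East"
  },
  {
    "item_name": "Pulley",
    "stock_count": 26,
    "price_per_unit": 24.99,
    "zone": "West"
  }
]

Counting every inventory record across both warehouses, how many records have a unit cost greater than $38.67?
2

Schema mapping: "unit_price" (warehouse_alpha) = "price_per_unit" (warehouse_beta) = unit cost

Records > $38.67 in warehouse_alpha: 2
Records > $38.67 in warehouse_beta: 0

Total count: 2 + 0 = 2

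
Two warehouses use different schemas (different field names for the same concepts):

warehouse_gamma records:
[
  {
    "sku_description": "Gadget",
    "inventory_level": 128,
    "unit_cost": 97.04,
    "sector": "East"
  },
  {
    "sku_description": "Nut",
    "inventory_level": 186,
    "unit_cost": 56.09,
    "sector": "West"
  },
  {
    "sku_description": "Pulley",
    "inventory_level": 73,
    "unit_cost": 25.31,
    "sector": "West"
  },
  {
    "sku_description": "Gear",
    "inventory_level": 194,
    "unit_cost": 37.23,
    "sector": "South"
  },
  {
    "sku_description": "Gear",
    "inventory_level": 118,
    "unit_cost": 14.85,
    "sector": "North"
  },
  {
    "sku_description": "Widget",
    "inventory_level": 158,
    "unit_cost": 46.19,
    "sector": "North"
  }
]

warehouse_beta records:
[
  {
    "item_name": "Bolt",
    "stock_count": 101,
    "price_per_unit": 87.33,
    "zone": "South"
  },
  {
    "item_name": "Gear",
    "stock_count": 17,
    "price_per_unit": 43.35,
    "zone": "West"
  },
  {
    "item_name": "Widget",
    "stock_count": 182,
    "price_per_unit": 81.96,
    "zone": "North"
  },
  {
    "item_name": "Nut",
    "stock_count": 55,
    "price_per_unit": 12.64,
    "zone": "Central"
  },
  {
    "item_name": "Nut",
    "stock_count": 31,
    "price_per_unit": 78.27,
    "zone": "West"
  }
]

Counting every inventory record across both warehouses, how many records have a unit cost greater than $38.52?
7

Schema mapping: "unit_cost" (warehouse_gamma) = "price_per_unit" (warehouse_beta) = unit cost

Records > $38.52 in warehouse_gamma: 3
Records > $38.52 in warehouse_beta: 4

Total count: 3 + 4 = 7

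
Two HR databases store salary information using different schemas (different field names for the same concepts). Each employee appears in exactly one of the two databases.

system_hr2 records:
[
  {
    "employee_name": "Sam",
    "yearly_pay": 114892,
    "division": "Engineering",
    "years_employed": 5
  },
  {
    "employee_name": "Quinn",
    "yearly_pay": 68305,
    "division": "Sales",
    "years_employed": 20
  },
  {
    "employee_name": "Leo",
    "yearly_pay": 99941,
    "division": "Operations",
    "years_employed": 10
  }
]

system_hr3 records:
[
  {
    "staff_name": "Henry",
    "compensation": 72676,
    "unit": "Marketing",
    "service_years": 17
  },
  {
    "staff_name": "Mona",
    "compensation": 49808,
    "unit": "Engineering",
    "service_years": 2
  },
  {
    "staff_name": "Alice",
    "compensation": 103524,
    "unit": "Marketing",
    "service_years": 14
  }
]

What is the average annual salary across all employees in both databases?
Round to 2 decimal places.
84857.67

Schema mapping: "yearly_pay" (system_hr2) = "compensation" (system_hr3) = annual salary

All salaries: [114892, 68305, 99941, 72676, 49808, 103524]
Sum: 509146
Count: 6
Average: 509146 / 6 = 84857.67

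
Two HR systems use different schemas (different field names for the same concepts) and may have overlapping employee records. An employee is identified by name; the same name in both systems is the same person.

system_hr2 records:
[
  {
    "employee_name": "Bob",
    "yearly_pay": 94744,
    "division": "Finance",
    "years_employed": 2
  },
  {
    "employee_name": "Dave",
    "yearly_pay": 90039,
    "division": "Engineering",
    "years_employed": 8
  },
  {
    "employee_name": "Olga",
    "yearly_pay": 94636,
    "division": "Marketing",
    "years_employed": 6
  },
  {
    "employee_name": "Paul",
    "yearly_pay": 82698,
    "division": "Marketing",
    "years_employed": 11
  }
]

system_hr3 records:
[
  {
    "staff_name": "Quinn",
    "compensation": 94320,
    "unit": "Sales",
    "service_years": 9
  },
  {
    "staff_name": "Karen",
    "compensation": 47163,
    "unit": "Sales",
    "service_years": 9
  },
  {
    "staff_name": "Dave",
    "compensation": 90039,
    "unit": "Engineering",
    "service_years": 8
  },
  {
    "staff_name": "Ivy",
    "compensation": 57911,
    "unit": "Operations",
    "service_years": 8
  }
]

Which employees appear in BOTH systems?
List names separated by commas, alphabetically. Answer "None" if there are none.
Dave

Schema mapping: "employee_name" (system_hr2) = "staff_name" (system_hr3) = employee name

Names in system_hr2: ['Bob', 'Dave', 'Olga', 'Paul']
Names in system_hr3: ['Dave', 'Ivy', 'Karen', 'Quinn']

Intersection: ['Dave']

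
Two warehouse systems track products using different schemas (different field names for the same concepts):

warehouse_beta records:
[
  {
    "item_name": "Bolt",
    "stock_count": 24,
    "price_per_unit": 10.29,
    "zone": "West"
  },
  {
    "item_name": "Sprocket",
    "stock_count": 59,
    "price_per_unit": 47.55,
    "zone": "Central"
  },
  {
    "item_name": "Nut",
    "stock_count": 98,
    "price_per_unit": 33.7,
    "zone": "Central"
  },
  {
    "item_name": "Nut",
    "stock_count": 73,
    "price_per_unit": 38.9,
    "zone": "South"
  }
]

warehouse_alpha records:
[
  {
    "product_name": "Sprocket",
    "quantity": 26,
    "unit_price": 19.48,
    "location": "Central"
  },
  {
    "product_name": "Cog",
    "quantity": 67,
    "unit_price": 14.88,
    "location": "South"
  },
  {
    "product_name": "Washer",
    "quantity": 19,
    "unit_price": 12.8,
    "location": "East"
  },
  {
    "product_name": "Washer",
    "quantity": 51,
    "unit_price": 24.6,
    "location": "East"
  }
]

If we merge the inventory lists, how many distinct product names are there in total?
5

Schema mapping: "item_name" (warehouse_beta) = "product_name" (warehouse_alpha) = product name

Products in warehouse_beta: ['Bolt', 'Nut', 'Sprocket']
Products in warehouse_alpha: ['Cog', 'Sprocket', 'Washer']

Union (unique products): ['Bolt', 'Cog', 'Nut', 'Sprocket', 'Washer']
Count: 5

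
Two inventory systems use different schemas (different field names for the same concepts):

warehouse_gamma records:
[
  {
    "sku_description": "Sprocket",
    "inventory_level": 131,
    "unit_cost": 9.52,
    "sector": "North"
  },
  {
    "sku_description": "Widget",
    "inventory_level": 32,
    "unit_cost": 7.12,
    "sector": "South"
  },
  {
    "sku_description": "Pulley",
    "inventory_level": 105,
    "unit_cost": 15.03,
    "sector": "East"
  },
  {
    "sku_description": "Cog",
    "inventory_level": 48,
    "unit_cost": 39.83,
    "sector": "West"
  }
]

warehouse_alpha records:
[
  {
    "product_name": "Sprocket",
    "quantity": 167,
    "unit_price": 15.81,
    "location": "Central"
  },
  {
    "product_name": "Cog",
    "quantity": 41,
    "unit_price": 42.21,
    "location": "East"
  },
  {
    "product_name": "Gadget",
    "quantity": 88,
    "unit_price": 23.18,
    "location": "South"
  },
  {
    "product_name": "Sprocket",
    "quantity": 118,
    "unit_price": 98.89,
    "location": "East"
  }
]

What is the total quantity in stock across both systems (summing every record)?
730

To reconcile these schemas, identify the field holding the quantity in stock in each system:
1. In warehouse_gamma it is "inventory_level"
2. In warehouse_alpha it is "quantity"

From warehouse_gamma: 131 + 32 + 105 + 48 = 316
From warehouse_alpha: 167 + 41 + 88 + 118 = 414

Total: 316 + 414 = 730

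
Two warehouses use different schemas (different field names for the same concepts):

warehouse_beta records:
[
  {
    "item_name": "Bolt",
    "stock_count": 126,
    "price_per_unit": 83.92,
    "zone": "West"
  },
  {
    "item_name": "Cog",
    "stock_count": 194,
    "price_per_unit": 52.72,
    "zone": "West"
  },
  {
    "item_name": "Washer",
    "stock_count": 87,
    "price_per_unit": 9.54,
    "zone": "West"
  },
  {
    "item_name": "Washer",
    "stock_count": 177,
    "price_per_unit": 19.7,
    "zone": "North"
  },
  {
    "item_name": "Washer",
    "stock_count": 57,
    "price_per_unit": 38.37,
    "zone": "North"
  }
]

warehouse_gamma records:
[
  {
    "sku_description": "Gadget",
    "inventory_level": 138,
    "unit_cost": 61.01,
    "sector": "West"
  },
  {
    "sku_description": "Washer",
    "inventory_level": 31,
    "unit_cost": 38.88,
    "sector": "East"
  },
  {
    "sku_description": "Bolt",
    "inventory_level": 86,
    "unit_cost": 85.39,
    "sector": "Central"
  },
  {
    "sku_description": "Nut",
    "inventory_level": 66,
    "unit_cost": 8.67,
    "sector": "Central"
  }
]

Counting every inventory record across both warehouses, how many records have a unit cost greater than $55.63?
3

Schema mapping: "price_per_unit" (warehouse_beta) = "unit_cost" (warehouse_gamma) = unit cost

Records > $55.63 in warehouse_beta: 1
Records > $55.63 in warehouse_gamma: 2

Total count: 1 + 2 = 3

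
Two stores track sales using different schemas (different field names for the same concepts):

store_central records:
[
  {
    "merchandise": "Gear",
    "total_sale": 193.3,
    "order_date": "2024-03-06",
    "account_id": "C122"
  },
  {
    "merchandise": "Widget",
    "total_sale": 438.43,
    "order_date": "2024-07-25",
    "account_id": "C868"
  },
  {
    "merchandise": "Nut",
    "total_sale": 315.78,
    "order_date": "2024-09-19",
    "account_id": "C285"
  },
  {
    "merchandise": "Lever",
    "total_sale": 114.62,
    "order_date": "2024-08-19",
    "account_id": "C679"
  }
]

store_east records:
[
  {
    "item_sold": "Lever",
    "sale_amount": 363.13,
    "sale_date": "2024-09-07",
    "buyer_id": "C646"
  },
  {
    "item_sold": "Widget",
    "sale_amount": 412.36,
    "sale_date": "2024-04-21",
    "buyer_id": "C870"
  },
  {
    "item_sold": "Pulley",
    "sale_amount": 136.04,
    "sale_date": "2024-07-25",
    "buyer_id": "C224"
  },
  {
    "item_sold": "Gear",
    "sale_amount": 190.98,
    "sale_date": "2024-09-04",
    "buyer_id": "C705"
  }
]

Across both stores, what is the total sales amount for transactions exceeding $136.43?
1913.98

Schema mapping: "total_sale" (store_central) = "sale_amount" (store_east) = sale amount

Sum of sales > $136.43 in store_central: 947.51
Sum of sales > $136.43 in store_east: 966.47

Total: 947.51 + 966.47 = 1913.98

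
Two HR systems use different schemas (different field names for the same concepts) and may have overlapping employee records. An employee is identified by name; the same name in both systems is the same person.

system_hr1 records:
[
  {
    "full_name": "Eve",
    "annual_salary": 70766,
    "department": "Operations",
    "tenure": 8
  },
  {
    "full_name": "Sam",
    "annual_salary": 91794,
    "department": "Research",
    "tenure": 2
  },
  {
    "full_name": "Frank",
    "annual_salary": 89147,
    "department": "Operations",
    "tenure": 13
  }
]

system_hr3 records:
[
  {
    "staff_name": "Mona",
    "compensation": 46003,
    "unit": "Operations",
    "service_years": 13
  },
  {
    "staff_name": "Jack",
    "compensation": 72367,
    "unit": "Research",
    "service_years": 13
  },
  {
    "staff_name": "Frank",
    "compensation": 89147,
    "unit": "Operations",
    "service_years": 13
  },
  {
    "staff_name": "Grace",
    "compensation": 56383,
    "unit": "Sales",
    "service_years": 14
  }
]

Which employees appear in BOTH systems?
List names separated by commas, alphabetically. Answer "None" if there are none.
Frank

Schema mapping: "full_name" (system_hr1) = "staff_name" (system_hr3) = employee name

Names in system_hr1: ['Eve', 'Frank', 'Sam']
Names in system_hr3: ['Frank', 'Grace', 'Jack', 'Mona']

Intersection: ['Frank']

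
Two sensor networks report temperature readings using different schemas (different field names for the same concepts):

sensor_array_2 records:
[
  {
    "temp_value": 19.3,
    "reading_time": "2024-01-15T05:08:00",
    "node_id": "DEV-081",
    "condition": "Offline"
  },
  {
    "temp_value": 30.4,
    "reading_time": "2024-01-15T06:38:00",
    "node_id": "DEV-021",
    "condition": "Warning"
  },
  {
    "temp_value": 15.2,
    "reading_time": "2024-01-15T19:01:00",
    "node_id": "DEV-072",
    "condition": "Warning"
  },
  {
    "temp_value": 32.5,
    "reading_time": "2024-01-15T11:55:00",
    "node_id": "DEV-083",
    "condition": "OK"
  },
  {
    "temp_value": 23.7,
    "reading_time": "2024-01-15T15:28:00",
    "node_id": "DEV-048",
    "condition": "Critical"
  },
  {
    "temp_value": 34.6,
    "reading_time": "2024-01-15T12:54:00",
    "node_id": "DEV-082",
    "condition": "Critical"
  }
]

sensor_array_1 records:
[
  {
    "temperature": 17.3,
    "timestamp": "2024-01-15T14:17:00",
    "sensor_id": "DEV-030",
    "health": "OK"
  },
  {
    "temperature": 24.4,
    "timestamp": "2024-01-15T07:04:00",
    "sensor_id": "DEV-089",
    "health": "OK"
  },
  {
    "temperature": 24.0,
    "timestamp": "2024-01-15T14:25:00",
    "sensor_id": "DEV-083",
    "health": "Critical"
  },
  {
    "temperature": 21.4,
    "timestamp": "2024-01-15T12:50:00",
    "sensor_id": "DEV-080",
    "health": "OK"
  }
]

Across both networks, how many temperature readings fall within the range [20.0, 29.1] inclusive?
4

Schema mapping: "temp_value" (sensor_array_2) = "temperature" (sensor_array_1) = temperature

Readings in [20.0, 29.1] from sensor_array_2: 1
Readings in [20.0, 29.1] from sensor_array_1: 3

Total count: 1 + 3 = 4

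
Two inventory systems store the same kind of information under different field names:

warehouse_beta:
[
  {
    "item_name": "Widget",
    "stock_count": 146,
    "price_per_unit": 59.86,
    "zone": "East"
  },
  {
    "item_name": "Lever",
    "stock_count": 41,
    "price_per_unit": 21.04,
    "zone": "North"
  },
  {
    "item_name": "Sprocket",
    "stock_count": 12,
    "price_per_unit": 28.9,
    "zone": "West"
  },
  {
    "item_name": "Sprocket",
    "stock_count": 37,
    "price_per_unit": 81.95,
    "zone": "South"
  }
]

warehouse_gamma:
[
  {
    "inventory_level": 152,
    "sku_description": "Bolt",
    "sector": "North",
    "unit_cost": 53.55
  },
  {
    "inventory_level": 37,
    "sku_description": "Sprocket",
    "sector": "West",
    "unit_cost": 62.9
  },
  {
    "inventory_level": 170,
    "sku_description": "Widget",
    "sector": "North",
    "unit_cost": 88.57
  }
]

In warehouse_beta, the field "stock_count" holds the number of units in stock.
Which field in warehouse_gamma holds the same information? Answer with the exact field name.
inventory_level

In warehouse_beta, "stock_count" holds the number of units in stock.
The fields in warehouse_gamma are: "inventory_level", "sku_description", "sector", "unit_cost".
"inventory_level" is the match: the name refers to the same concept and its values are whole-number counts (e.g. 152, 37).
The other fields ("sku_description", "sector", "unit_cost") hold different kinds of data.

So "stock_count" in warehouse_beta corresponds to "inventory_level" in warehouse_gamma.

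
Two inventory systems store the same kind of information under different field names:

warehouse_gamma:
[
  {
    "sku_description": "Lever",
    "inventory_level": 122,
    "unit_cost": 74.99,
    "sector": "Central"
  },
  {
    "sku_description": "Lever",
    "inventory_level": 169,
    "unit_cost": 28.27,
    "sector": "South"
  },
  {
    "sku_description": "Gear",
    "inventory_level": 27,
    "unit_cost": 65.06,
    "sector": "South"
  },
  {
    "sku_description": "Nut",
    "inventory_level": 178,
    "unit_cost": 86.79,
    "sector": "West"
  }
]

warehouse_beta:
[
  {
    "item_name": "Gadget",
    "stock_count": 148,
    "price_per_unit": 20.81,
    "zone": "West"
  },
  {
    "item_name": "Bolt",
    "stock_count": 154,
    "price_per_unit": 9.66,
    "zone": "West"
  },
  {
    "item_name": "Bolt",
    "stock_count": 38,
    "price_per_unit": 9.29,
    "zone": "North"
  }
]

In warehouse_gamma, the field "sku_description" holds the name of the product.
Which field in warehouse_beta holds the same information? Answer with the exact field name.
item_name

In warehouse_gamma, "sku_description" holds the name of the product.
The fields in warehouse_beta are: "item_name", "stock_count", "price_per_unit", "zone".
"item_name" is the match: the name refers to the same concept and its values are product-name strings (e.g. 'Bolt', 'Gadget').
The other fields ("stock_count", "price_per_unit", "zone") hold different kinds of data.

So "sku_description" in warehouse_gamma corresponds to "item_name" in warehouse_beta.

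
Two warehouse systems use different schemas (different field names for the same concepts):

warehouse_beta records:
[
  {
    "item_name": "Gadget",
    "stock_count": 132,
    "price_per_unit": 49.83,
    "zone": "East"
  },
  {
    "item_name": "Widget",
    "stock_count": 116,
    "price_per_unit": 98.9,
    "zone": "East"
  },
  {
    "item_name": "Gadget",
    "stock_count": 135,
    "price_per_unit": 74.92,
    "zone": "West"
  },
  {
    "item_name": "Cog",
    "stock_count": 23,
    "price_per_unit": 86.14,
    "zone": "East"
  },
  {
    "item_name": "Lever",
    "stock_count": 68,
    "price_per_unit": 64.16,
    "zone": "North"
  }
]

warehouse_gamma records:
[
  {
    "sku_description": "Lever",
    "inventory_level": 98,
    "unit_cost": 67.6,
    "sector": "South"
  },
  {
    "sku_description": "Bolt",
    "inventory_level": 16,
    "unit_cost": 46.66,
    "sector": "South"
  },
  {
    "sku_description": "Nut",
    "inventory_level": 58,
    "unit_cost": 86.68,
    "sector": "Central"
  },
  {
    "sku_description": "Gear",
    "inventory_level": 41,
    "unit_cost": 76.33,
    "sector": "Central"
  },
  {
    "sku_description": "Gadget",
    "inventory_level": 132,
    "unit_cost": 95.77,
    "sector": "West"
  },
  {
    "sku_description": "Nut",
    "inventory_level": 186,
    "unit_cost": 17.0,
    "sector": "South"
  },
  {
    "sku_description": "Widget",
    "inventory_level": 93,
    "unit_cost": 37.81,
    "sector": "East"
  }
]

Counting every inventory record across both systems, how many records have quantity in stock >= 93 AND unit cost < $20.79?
1

Schema mappings:
- "stock_count" (warehouse_beta) = "inventory_level" (warehouse_gamma) = quantity
- "price_per_unit" (warehouse_beta) = "unit_cost" (warehouse_gamma) = unit cost

Records meeting both conditions in warehouse_beta: 0
Records meeting both conditions in warehouse_gamma: 1

Total: 0 + 1 = 1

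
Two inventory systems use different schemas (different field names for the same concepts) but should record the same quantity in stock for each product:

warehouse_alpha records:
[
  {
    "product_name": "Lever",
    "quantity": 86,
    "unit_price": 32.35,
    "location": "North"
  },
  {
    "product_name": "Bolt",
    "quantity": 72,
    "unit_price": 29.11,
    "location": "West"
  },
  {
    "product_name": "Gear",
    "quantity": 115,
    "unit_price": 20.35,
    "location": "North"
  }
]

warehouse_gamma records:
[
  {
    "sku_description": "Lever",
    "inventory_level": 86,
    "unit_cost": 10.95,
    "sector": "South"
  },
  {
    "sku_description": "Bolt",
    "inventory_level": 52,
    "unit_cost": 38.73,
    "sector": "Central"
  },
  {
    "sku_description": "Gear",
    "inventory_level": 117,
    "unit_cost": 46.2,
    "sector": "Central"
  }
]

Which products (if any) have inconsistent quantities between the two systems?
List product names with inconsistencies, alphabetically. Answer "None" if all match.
Bolt, Gear

Schema mappings:
- "product_name" (warehouse_alpha) = "sku_description" (warehouse_gamma) = product name
- "quantity" (warehouse_alpha) = "inventory_level" (warehouse_gamma) = quantity

Comparison:
  Lever: 86 vs 86 - MATCH
  Bolt: 72 vs 52 - MISMATCH
  Gear: 115 vs 117 - MISMATCH

Products with inconsistencies: Bolt, Gear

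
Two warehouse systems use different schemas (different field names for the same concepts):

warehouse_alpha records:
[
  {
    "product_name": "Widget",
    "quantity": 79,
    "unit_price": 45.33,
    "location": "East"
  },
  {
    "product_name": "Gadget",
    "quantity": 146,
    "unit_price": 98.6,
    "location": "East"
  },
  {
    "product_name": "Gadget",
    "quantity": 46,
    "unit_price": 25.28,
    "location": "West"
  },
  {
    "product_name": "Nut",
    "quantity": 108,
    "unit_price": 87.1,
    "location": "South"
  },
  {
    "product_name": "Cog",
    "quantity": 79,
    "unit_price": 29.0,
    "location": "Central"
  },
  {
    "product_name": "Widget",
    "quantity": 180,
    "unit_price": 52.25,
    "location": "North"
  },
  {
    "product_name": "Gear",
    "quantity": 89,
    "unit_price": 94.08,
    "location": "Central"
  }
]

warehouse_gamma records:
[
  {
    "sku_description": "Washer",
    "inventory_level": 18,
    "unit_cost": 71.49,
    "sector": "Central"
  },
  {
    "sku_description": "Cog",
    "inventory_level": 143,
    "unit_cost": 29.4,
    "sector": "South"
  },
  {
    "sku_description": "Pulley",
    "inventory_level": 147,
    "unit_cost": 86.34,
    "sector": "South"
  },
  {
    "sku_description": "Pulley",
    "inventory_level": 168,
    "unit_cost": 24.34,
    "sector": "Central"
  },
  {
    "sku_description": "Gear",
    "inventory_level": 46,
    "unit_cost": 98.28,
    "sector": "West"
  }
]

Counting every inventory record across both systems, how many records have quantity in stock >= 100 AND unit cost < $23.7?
0

Schema mappings:
- "quantity" (warehouse_alpha) = "inventory_level" (warehouse_gamma) = quantity
- "unit_price" (warehouse_alpha) = "unit_cost" (warehouse_gamma) = unit cost

Records meeting both conditions in warehouse_alpha: 0
Records meeting both conditions in warehouse_gamma: 0

Total: 0 + 0 = 0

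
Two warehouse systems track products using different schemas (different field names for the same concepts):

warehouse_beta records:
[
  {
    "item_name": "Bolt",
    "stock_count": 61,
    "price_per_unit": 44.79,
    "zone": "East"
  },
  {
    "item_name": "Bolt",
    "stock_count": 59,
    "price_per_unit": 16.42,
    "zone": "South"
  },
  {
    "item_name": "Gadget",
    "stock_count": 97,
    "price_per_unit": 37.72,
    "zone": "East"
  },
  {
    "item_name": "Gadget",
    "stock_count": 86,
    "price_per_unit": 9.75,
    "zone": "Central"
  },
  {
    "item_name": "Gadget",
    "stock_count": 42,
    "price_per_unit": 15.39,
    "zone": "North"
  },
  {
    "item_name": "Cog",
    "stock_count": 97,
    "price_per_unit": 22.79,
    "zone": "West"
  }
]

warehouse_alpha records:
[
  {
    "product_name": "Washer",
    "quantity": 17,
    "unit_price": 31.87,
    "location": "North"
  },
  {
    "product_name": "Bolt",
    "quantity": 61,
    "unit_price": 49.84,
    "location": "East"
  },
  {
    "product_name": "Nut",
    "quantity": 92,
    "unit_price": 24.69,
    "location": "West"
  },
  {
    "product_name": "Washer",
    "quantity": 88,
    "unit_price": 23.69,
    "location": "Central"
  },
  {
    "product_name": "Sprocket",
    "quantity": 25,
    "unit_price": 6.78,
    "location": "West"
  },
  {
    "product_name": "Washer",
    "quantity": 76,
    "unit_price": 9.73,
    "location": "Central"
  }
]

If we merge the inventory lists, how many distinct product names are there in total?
6

Schema mapping: "item_name" (warehouse_beta) = "product_name" (warehouse_alpha) = product name

Products in warehouse_beta: ['Bolt', 'Cog', 'Gadget']
Products in warehouse_alpha: ['Bolt', 'Nut', 'Sprocket', 'Washer']

Union (unique products): ['Bolt', 'Cog', 'Gadget', 'Nut', 'Sprocket', 'Washer']
Count: 6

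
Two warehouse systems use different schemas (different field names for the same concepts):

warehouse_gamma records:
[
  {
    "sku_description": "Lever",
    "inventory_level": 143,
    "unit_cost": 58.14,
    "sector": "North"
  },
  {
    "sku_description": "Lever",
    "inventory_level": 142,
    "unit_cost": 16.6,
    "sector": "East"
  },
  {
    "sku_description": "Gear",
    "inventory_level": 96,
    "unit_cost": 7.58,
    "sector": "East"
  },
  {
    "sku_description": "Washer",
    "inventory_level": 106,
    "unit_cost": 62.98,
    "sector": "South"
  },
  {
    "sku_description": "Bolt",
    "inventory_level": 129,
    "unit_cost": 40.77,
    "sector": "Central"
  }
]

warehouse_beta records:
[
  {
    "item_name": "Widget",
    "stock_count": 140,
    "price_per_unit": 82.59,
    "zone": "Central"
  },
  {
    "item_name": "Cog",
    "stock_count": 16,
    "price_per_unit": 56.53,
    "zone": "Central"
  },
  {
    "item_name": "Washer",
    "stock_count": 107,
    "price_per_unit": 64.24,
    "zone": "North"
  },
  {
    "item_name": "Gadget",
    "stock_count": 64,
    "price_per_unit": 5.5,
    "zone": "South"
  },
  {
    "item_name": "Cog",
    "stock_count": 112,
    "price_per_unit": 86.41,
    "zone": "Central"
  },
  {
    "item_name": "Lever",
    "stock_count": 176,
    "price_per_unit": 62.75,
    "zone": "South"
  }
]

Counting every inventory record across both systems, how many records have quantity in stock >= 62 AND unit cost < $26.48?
3

Schema mappings:
- "inventory_level" (warehouse_gamma) = "stock_count" (warehouse_beta) = quantity
- "unit_cost" (warehouse_gamma) = "price_per_unit" (warehouse_beta) = unit cost

Records meeting both conditions in warehouse_gamma: 2
Records meeting both conditions in warehouse_beta: 1

Total: 2 + 1 = 3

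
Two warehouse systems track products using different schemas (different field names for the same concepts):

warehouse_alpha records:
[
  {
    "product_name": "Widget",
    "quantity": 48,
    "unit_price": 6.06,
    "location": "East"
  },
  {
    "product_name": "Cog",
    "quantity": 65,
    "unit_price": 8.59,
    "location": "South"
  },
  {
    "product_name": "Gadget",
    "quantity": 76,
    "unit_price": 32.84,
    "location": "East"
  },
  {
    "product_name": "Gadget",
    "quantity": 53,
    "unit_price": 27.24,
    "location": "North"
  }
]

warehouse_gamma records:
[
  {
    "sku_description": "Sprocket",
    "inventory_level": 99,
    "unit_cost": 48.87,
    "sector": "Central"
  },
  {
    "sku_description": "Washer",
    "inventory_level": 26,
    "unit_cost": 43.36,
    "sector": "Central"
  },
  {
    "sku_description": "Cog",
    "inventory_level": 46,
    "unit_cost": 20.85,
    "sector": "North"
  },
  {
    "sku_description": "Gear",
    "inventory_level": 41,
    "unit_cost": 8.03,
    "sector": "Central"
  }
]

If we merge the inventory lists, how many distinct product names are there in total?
6

Schema mapping: "product_name" (warehouse_alpha) = "sku_description" (warehouse_gamma) = product name

Products in warehouse_alpha: ['Cog', 'Gadget', 'Widget']
Products in warehouse_gamma: ['Cog', 'Gear', 'Sprocket', 'Washer']

Union (unique products): ['Cog', 'Gadget', 'Gear', 'Sprocket', 'Washer', 'Widget']
Count: 6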